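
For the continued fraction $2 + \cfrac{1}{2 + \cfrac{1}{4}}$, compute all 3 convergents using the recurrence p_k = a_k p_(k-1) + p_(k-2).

Using the convergent recurrence p_i = a_i*p_{i-1} + p_{i-2}, q_i = a_i*q_{i-1} + q_{i-2} with p_{-2}=0, p_{-1}=1, q_{-2}=1, q_{-1}=0:
  i=0: a_0=2, p_0 = 2*1 + 0 = 2, q_0 = 2*0 + 1 = 1.
  i=1: a_1=2, p_1 = 2*2 + 1 = 5, q_1 = 2*1 + 0 = 2.
  i=2: a_2=4, p_2 = 4*5 + 2 = 22, q_2 = 4*2 + 1 = 9.

2/1, 5/2, 22/9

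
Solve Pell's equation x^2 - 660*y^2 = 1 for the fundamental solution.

First expand sqrt(660) as a continued fraction. With x_i = (sqrt(660) + m_i)/d_i and (m_0, d_0) = (0, 1): a_0 = floor(sqrt(660)) = 25, since 25^2 = 625 <= 660 < 676 = 26^2.
Iterate m_{i+1} = d_i*a_i - m_i, d_{i+1} = (660 - m_{i+1}^2)/d_i, a_{i+1} = floor((a_0 + m_{i+1})/d_{i+1}):
  m_1 = 1*25 - 0 = 25, d_1 = (660 - 25^2)/1 = 35/1 = 35, a_1 = floor((25 + 25)/35) = 1.
  m_2 = 35*1 - 25 = 10, d_2 = (660 - 10^2)/35 = 560/35 = 16, a_2 = floor((25 + 10)/16) = 2.
  m_3 = 16*2 - 10 = 22, d_3 = (660 - 22^2)/16 = 176/16 = 11, a_3 = floor((25 + 22)/11) = 4.
  m_4 = 11*4 - 22 = 22, d_4 = (660 - 22^2)/11 = 176/11 = 16, a_4 = floor((25 + 22)/16) = 2.
  m_5 = 16*2 - 22 = 10, d_5 = (660 - 10^2)/16 = 560/16 = 35, a_5 = floor((25 + 10)/35) = 1.
  m_6 = 35*1 - 10 = 25, d_6 = (660 - 25^2)/35 = 35/35 = 1, a_6 = floor((25 + 25)/1) = 50.
  m_7 = 1*50 - 25 = 25, d_7 = (660 - 25^2)/1 = 35/1 = 35: (m_7, d_7) = (m_1, d_1) = (25, 35), so from here the quotients repeat a_1, ..., a_6; the period length is 6.
So sqrt(660) = [25; (1, 2, 4, 2, 1, 50)] with period length k = 6.
k is even, so the fundamental solution of x^2 - 660y^2 = 1 is (p_{k-1}, q_{k-1}) = (p_5, q_5); compute convergents through index 5.
Convergents (p_i = a_i*p_{i-1} + p_{i-2}, q_i = a_i*q_{i-1} + q_{i-2} with p_{-2}=0, p_{-1}=1, q_{-2}=1, q_{-1}=0):
  i=0: a_0=25, p_0 = 25*1 + 0 = 25, q_0 = 25*0 + 1 = 1.
  i=1: a_1=1, p_1 = 1*25 + 1 = 26, q_1 = 1*1 + 0 = 1.
  i=2: a_2=2, p_2 = 2*26 + 25 = 77, q_2 = 2*1 + 1 = 3.
  i=3: a_3=4, p_3 = 4*77 + 26 = 334, q_3 = 4*3 + 1 = 13.
  i=4: a_4=2, p_4 = 2*334 + 77 = 745, q_4 = 2*13 + 3 = 29.
  i=5: a_5=1, p_5 = 1*745 + 334 = 1079, q_5 = 1*29 + 13 = 42.
Check: 1079^2 - 660*42^2 = 1164241 - 1164240 = 1, so (x, y) = (1079, 42) solves the equation, and by the theorem it is the least positive solution.

(x, y) = (1079, 42)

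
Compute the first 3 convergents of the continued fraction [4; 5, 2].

Using the convergent recurrence p_i = a_i*p_{i-1} + p_{i-2}, q_i = a_i*q_{i-1} + q_{i-2} with p_{-2}=0, p_{-1}=1, q_{-2}=1, q_{-1}=0:
  i=0: a_0=4, p_0 = 4*1 + 0 = 4, q_0 = 4*0 + 1 = 1.
  i=1: a_1=5, p_1 = 5*4 + 1 = 21, q_1 = 5*1 + 0 = 5.
  i=2: a_2=2, p_2 = 2*21 + 4 = 46, q_2 = 2*5 + 1 = 11.

4/1, 21/5, 46/11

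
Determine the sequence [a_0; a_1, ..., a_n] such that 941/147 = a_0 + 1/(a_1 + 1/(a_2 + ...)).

[6; 2, 2, 29]

Run the Euclidean algorithm on 941 and 147; the successive quotients are the partial quotients a_0, a_1, ... (each step inverts the fractional part left over by the previous one):
  941 = 6*147 + 59, so a_0 = 6.
  147 = 2*59 + 29, so a_1 = 2.
  59 = 2*29 + 1, so a_2 = 2.
  29 = 29*1 + 0, so a_3 = 29.
The remainder reaches 0 after 4 divisions, so the expansion has 4 partial quotients, read off in order.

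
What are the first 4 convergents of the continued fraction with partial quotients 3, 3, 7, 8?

3/1, 10/3, 73/22, 594/179

Using the convergent recurrence p_i = a_i*p_{i-1} + p_{i-2}, q_i = a_i*q_{i-1} + q_{i-2} with p_{-2}=0, p_{-1}=1, q_{-2}=1, q_{-1}=0:
  i=0: a_0=3, p_0 = 3*1 + 0 = 3, q_0 = 3*0 + 1 = 1.
  i=1: a_1=3, p_1 = 3*3 + 1 = 10, q_1 = 3*1 + 0 = 3.
  i=2: a_2=7, p_2 = 7*10 + 3 = 73, q_2 = 7*3 + 1 = 22.
  i=3: a_3=8, p_3 = 8*73 + 10 = 594, q_3 = 8*22 + 3 = 179.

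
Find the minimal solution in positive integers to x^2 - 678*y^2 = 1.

(x, y) = (677, 26)

First expand sqrt(678) as a continued fraction. With x_i = (sqrt(678) + m_i)/d_i and (m_0, d_0) = (0, 1): a_0 = floor(sqrt(678)) = 26, since 26^2 = 676 <= 678 < 729 = 27^2.
Iterate m_{i+1} = d_i*a_i - m_i, d_{i+1} = (678 - m_{i+1}^2)/d_i, a_{i+1} = floor((a_0 + m_{i+1})/d_{i+1}):
  m_1 = 1*26 - 0 = 26, d_1 = (678 - 26^2)/1 = 2/1 = 2, a_1 = floor((26 + 26)/2) = 26.
  m_2 = 2*26 - 26 = 26, d_2 = (678 - 26^2)/2 = 2/2 = 1, a_2 = floor((26 + 26)/1) = 52.
  m_3 = 1*52 - 26 = 26, d_3 = (678 - 26^2)/1 = 2/1 = 2: (m_3, d_3) = (m_1, d_1) = (26, 2), so from here the quotients repeat a_1, a_2; the period length is 2.
So sqrt(678) = [26; (26, 52)] with period length k = 2.
k is even, so the fundamental solution of x^2 - 678y^2 = 1 is (p_{k-1}, q_{k-1}) = (p_1, q_1); compute convergents through index 1.
Convergents (p_i = a_i*p_{i-1} + p_{i-2}, q_i = a_i*q_{i-1} + q_{i-2} with p_{-2}=0, p_{-1}=1, q_{-2}=1, q_{-1}=0):
  i=0: a_0=26, p_0 = 26*1 + 0 = 26, q_0 = 26*0 + 1 = 1.
  i=1: a_1=26, p_1 = 26*26 + 1 = 677, q_1 = 26*1 + 0 = 26.
Check: 677^2 - 678*26^2 = 458329 - 458328 = 1, so (x, y) = (677, 26) solves the equation, and by the theorem it is the least positive solution.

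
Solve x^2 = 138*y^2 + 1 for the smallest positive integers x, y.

First expand sqrt(138) as a continued fraction. With x_i = (sqrt(138) + m_i)/d_i and (m_0, d_0) = (0, 1): a_0 = floor(sqrt(138)) = 11, since 11^2 = 121 <= 138 < 144 = 12^2.
Iterate m_{i+1} = d_i*a_i - m_i, d_{i+1} = (138 - m_{i+1}^2)/d_i, a_{i+1} = floor((a_0 + m_{i+1})/d_{i+1}):
  m_1 = 1*11 - 0 = 11, d_1 = (138 - 11^2)/1 = 17/1 = 17, a_1 = floor((11 + 11)/17) = 1.
  m_2 = 17*1 - 11 = 6, d_2 = (138 - 6^2)/17 = 102/17 = 6, a_2 = floor((11 + 6)/6) = 2.
  m_3 = 6*2 - 6 = 6, d_3 = (138 - 6^2)/6 = 102/6 = 17, a_3 = floor((11 + 6)/17) = 1.
  m_4 = 17*1 - 6 = 11, d_4 = (138 - 11^2)/17 = 17/17 = 1, a_4 = floor((11 + 11)/1) = 22.
  m_5 = 1*22 - 11 = 11, d_5 = (138 - 11^2)/1 = 17/1 = 17: (m_5, d_5) = (m_1, d_1) = (11, 17), so from here the quotients repeat a_1, ..., a_4; the period length is 4.
So sqrt(138) = [11; (1, 2, 1, 22)] with period length k = 4.
k is even, so the fundamental solution of x^2 - 138y^2 = 1 is (p_{k-1}, q_{k-1}) = (p_3, q_3); compute convergents through index 3.
Convergents (p_i = a_i*p_{i-1} + p_{i-2}, q_i = a_i*q_{i-1} + q_{i-2} with p_{-2}=0, p_{-1}=1, q_{-2}=1, q_{-1}=0):
  i=0: a_0=11, p_0 = 11*1 + 0 = 11, q_0 = 11*0 + 1 = 1.
  i=1: a_1=1, p_1 = 1*11 + 1 = 12, q_1 = 1*1 + 0 = 1.
  i=2: a_2=2, p_2 = 2*12 + 11 = 35, q_2 = 2*1 + 1 = 3.
  i=3: a_3=1, p_3 = 1*35 + 12 = 47, q_3 = 1*3 + 1 = 4.
Check: 47^2 - 138*4^2 = 2209 - 2208 = 1, so (x, y) = (47, 4) solves the equation, and by the theorem it is the least positive solution.

(x, y) = (47, 4)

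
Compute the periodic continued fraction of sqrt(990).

Write x_i = (sqrt(990) + m_i)/d_i with (m_0, d_0) = (0, 1). a_0 = floor(sqrt(990)) = 31, since 31^2 = 961 <= 990 < 1024 = 32^2.
Iterate m_{i+1} = d_i*a_i - m_i, d_{i+1} = (990 - m_{i+1}^2)/d_i, a_{i+1} = floor((a_0 + m_{i+1})/d_{i+1}):
  m_1 = 1*31 - 0 = 31, d_1 = (990 - 31^2)/1 = 29/1 = 29, a_1 = floor((31 + 31)/29) = 2.
  m_2 = 29*2 - 31 = 27, d_2 = (990 - 27^2)/29 = 261/29 = 9, a_2 = floor((31 + 27)/9) = 6.
  m_3 = 9*6 - 27 = 27, d_3 = (990 - 27^2)/9 = 261/9 = 29, a_3 = floor((31 + 27)/29) = 2.
  m_4 = 29*2 - 27 = 31, d_4 = (990 - 31^2)/29 = 29/29 = 1, a_4 = floor((31 + 31)/1) = 62.
  m_5 = 1*62 - 31 = 31, d_5 = (990 - 31^2)/1 = 29/1 = 29: (m_5, d_5) = (m_1, d_1) = (31, 29), so from here the quotients repeat a_1, ..., a_4; the period length is 4.
Hence the expansion of sqrt(990) is a_0 = 31 followed by the repeating block 2, 6, 2, 62 (period 4).

[31; (2, 6, 2, 62)]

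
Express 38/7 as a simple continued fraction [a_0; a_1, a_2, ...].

[5; 2, 3]

Run the Euclidean algorithm on 38 and 7; the successive quotients are the partial quotients a_0, a_1, ... (each step inverts the fractional part left over by the previous one):
  38 = 5*7 + 3, so a_0 = 5.
  7 = 2*3 + 1, so a_1 = 2.
  3 = 3*1 + 0, so a_2 = 3.
The remainder reaches 0 after 3 divisions, so the expansion has 3 partial quotients, read off in order.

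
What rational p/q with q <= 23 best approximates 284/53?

75/14

Expand x = 284/53 as a continued fraction with the Euclidean algorithm:
  284 = 5*53 + 19, so a_0 = 5.
  53 = 2*19 + 15, so a_1 = 2.
  19 = 1*15 + 4, so a_2 = 1.
  15 = 3*4 + 3, so a_3 = 3.
  4 = 1*3 + 1, so a_4 = 1.
  3 = 3*1 + 0, so a_5 = 3.
so x = [5; 2, 1, 3, 1, 3].
Convergents (p_i = a_i*p_{i-1} + p_{i-2}, q_i = a_i*q_{i-1} + q_{i-2} with p_{-2}=0, p_{-1}=1, q_{-2}=1, q_{-1}=0), until the denominator exceeds 23:
  i=0: a_0=5, p_0 = 5*1 + 0 = 5, q_0 = 5*0 + 1 = 1.
  i=1: a_1=2, p_1 = 2*5 + 1 = 11, q_1 = 2*1 + 0 = 2.
  i=2: a_2=1, p_2 = 1*11 + 5 = 16, q_2 = 1*2 + 1 = 3.
  i=3: a_3=3, p_3 = 3*16 + 11 = 59, q_3 = 3*3 + 2 = 11.
  i=4: a_4=1, p_4 = 1*59 + 16 = 75, q_4 = 1*11 + 3 = 14.
  i=5: a_5=3, p_5 = 3*75 + 59 = 284, q_5 = 3*14 + 11 = 53.
q_5 = 53 > 23, so the last convergent with denominator <= 23 is p_4/q_4 = 75/14.
The closest fraction with denominator <= 23 is either p_4/q_4 or the intermediate fraction (k*p_4 + p_3)/(k*q_4 + q_3) with the largest k >= 1 whose denominator stays <= 23; these approach x as k grows, and every other convergent or intermediate fraction in range is farther away.
Largest k: floor((23 - q_3)/q_4) = floor((23 - 11)/14) = 0.
Since k = 0, no intermediate fraction beyond p_4/q_4 has denominator <= 23, so the convergent 75/14 is the closest (its error is |284*14 - 75*53|/(53*14) = 1/742).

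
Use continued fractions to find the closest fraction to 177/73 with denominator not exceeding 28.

63/26

Expand x = 177/73 as a continued fraction with the Euclidean algorithm:
  177 = 2*73 + 31, so a_0 = 2.
  73 = 2*31 + 11, so a_1 = 2.
  31 = 2*11 + 9, so a_2 = 2.
  11 = 1*9 + 2, so a_3 = 1.
  9 = 4*2 + 1, so a_4 = 4.
  2 = 2*1 + 0, so a_5 = 2.
so x = [2; 2, 2, 1, 4, 2].
Convergents (p_i = a_i*p_{i-1} + p_{i-2}, q_i = a_i*q_{i-1} + q_{i-2} with p_{-2}=0, p_{-1}=1, q_{-2}=1, q_{-1}=0), until the denominator exceeds 28:
  i=0: a_0=2, p_0 = 2*1 + 0 = 2, q_0 = 2*0 + 1 = 1.
  i=1: a_1=2, p_1 = 2*2 + 1 = 5, q_1 = 2*1 + 0 = 2.
  i=2: a_2=2, p_2 = 2*5 + 2 = 12, q_2 = 2*2 + 1 = 5.
  i=3: a_3=1, p_3 = 1*12 + 5 = 17, q_3 = 1*5 + 2 = 7.
  i=4: a_4=4, p_4 = 4*17 + 12 = 80, q_4 = 4*7 + 5 = 33.
q_4 = 33 > 28, so the last convergent with denominator <= 28 is p_3/q_3 = 17/7.
The closest fraction with denominator <= 28 is either p_3/q_3 or the intermediate fraction (k*p_3 + p_2)/(k*q_3 + q_2) with the largest k >= 1 whose denominator stays <= 28; these approach x as k grows, and every other convergent or intermediate fraction in range is farther away.
Largest k: floor((28 - q_2)/q_3) = floor((28 - 5)/7) = 3.
That gives (3*17 + 12)/(3*7 + 5) = 63/26.
Compare the errors: |x - 17/7| = |177*7 - 17*73|/(73*7) = 2/511, and |x - 63/26| = |177*26 - 63*73|/(73*26) = 3/1898.
Cross-multiplying, 3*511 = 1533 < 3796 = 2*1898, so 3/1898 is smaller: the intermediate fraction 63/26 is closer to x than 17/7.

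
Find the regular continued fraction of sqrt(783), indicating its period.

[27; (1, 54)]

Write x_i = (sqrt(783) + m_i)/d_i with (m_0, d_0) = (0, 1). a_0 = floor(sqrt(783)) = 27, since 27^2 = 729 <= 783 < 784 = 28^2.
Iterate m_{i+1} = d_i*a_i - m_i, d_{i+1} = (783 - m_{i+1}^2)/d_i, a_{i+1} = floor((a_0 + m_{i+1})/d_{i+1}):
  m_1 = 1*27 - 0 = 27, d_1 = (783 - 27^2)/1 = 54/1 = 54, a_1 = floor((27 + 27)/54) = 1.
  m_2 = 54*1 - 27 = 27, d_2 = (783 - 27^2)/54 = 54/54 = 1, a_2 = floor((27 + 27)/1) = 54.
  m_3 = 1*54 - 27 = 27, d_3 = (783 - 27^2)/1 = 54/1 = 54: (m_3, d_3) = (m_1, d_1) = (27, 54), so from here the quotients repeat a_1, a_2; the period length is 2.
Hence the expansion of sqrt(783) is a_0 = 27 followed by the repeating block 1, 54 (period 2).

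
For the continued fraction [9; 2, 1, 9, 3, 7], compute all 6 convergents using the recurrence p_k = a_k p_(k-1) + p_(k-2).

Using the convergent recurrence p_i = a_i*p_{i-1} + p_{i-2}, q_i = a_i*q_{i-1} + q_{i-2} with p_{-2}=0, p_{-1}=1, q_{-2}=1, q_{-1}=0:
  i=0: a_0=9, p_0 = 9*1 + 0 = 9, q_0 = 9*0 + 1 = 1.
  i=1: a_1=2, p_1 = 2*9 + 1 = 19, q_1 = 2*1 + 0 = 2.
  i=2: a_2=1, p_2 = 1*19 + 9 = 28, q_2 = 1*2 + 1 = 3.
  i=3: a_3=9, p_3 = 9*28 + 19 = 271, q_3 = 9*3 + 2 = 29.
  i=4: a_4=3, p_4 = 3*271 + 28 = 841, q_4 = 3*29 + 3 = 90.
  i=5: a_5=7, p_5 = 7*841 + 271 = 6158, q_5 = 7*90 + 29 = 659.

9/1, 19/2, 28/3, 271/29, 841/90, 6158/659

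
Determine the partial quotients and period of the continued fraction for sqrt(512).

Write x_i = (sqrt(512) + m_i)/d_i with (m_0, d_0) = (0, 1). a_0 = floor(sqrt(512)) = 22, since 22^2 = 484 <= 512 < 529 = 23^2.
Iterate m_{i+1} = d_i*a_i - m_i, d_{i+1} = (512 - m_{i+1}^2)/d_i, a_{i+1} = floor((a_0 + m_{i+1})/d_{i+1}):
  m_1 = 1*22 - 0 = 22, d_1 = (512 - 22^2)/1 = 28/1 = 28, a_1 = floor((22 + 22)/28) = 1.
  m_2 = 28*1 - 22 = 6, d_2 = (512 - 6^2)/28 = 476/28 = 17, a_2 = floor((22 + 6)/17) = 1.
  m_3 = 17*1 - 6 = 11, d_3 = (512 - 11^2)/17 = 391/17 = 23, a_3 = floor((22 + 11)/23) = 1.
  m_4 = 23*1 - 11 = 12, d_4 = (512 - 12^2)/23 = 368/23 = 16, a_4 = floor((22 + 12)/16) = 2.
  m_5 = 16*2 - 12 = 20, d_5 = (512 - 20^2)/16 = 112/16 = 7, a_5 = floor((22 + 20)/7) = 6.
  m_6 = 7*6 - 20 = 22, d_6 = (512 - 22^2)/7 = 28/7 = 4, a_6 = floor((22 + 22)/4) = 11.
  m_7 = 4*11 - 22 = 22, d_7 = (512 - 22^2)/4 = 28/4 = 7, a_7 = floor((22 + 22)/7) = 6.
  m_8 = 7*6 - 22 = 20, d_8 = (512 - 20^2)/7 = 112/7 = 16, a_8 = floor((22 + 20)/16) = 2.
  m_9 = 16*2 - 20 = 12, d_9 = (512 - 12^2)/16 = 368/16 = 23, a_9 = floor((22 + 12)/23) = 1.
  m_10 = 23*1 - 12 = 11, d_10 = (512 - 11^2)/23 = 391/23 = 17, a_10 = floor((22 + 11)/17) = 1.
  m_11 = 17*1 - 11 = 6, d_11 = (512 - 6^2)/17 = 476/17 = 28, a_11 = floor((22 + 6)/28) = 1.
  m_12 = 28*1 - 6 = 22, d_12 = (512 - 22^2)/28 = 28/28 = 1, a_12 = floor((22 + 22)/1) = 44.
  m_13 = 1*44 - 22 = 22, d_13 = (512 - 22^2)/1 = 28/1 = 28: (m_13, d_13) = (m_1, d_1) = (22, 28), so from here the quotients repeat a_1, ..., a_12; the period length is 12.
Hence the expansion of sqrt(512) is a_0 = 22 followed by the repeating block 1, 1, 1, 2, 6, 11, 6, 2, 1, 1, 1, 44 (period 12).

[22; (1, 1, 1, 2, 6, 11, 6, 2, 1, 1, 1, 44)]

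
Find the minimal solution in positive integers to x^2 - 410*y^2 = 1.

First expand sqrt(410) as a continued fraction. With x_i = (sqrt(410) + m_i)/d_i and (m_0, d_0) = (0, 1): a_0 = floor(sqrt(410)) = 20, since 20^2 = 400 <= 410 < 441 = 21^2.
Iterate m_{i+1} = d_i*a_i - m_i, d_{i+1} = (410 - m_{i+1}^2)/d_i, a_{i+1} = floor((a_0 + m_{i+1})/d_{i+1}):
  m_1 = 1*20 - 0 = 20, d_1 = (410 - 20^2)/1 = 10/1 = 10, a_1 = floor((20 + 20)/10) = 4.
  m_2 = 10*4 - 20 = 20, d_2 = (410 - 20^2)/10 = 10/10 = 1, a_2 = floor((20 + 20)/1) = 40.
  m_3 = 1*40 - 20 = 20, d_3 = (410 - 20^2)/1 = 10/1 = 10: (m_3, d_3) = (m_1, d_1) = (20, 10), so from here the quotients repeat a_1, a_2; the period length is 2.
So sqrt(410) = [20; (4, 40)] with period length k = 2.
k is even, so the fundamental solution of x^2 - 410y^2 = 1 is (p_{k-1}, q_{k-1}) = (p_1, q_1); compute convergents through index 1.
Convergents (p_i = a_i*p_{i-1} + p_{i-2}, q_i = a_i*q_{i-1} + q_{i-2} with p_{-2}=0, p_{-1}=1, q_{-2}=1, q_{-1}=0):
  i=0: a_0=20, p_0 = 20*1 + 0 = 20, q_0 = 20*0 + 1 = 1.
  i=1: a_1=4, p_1 = 4*20 + 1 = 81, q_1 = 4*1 + 0 = 4.
Check: 81^2 - 410*4^2 = 6561 - 6560 = 1, so (x, y) = (81, 4) solves the equation, and by the theorem it is the least positive solution.

(x, y) = (81, 4)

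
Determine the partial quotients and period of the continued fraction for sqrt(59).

[7; (1, 2, 7, 2, 1, 14)]

Write x_i = (sqrt(59) + m_i)/d_i with (m_0, d_0) = (0, 1). a_0 = floor(sqrt(59)) = 7, since 7^2 = 49 <= 59 < 64 = 8^2.
Iterate m_{i+1} = d_i*a_i - m_i, d_{i+1} = (59 - m_{i+1}^2)/d_i, a_{i+1} = floor((a_0 + m_{i+1})/d_{i+1}):
  m_1 = 1*7 - 0 = 7, d_1 = (59 - 7^2)/1 = 10/1 = 10, a_1 = floor((7 + 7)/10) = 1.
  m_2 = 10*1 - 7 = 3, d_2 = (59 - 3^2)/10 = 50/10 = 5, a_2 = floor((7 + 3)/5) = 2.
  m_3 = 5*2 - 3 = 7, d_3 = (59 - 7^2)/5 = 10/5 = 2, a_3 = floor((7 + 7)/2) = 7.
  m_4 = 2*7 - 7 = 7, d_4 = (59 - 7^2)/2 = 10/2 = 5, a_4 = floor((7 + 7)/5) = 2.
  m_5 = 5*2 - 7 = 3, d_5 = (59 - 3^2)/5 = 50/5 = 10, a_5 = floor((7 + 3)/10) = 1.
  m_6 = 10*1 - 3 = 7, d_6 = (59 - 7^2)/10 = 10/10 = 1, a_6 = floor((7 + 7)/1) = 14.
  m_7 = 1*14 - 7 = 7, d_7 = (59 - 7^2)/1 = 10/1 = 10: (m_7, d_7) = (m_1, d_1) = (7, 10), so from here the quotients repeat a_1, ..., a_6; the period length is 6.
Hence the expansion of sqrt(59) is a_0 = 7 followed by the repeating block 1, 2, 7, 2, 1, 14 (period 6).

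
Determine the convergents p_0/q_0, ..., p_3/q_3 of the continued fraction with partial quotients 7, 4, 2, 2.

7/1, 29/4, 65/9, 159/22

Using the convergent recurrence p_i = a_i*p_{i-1} + p_{i-2}, q_i = a_i*q_{i-1} + q_{i-2} with p_{-2}=0, p_{-1}=1, q_{-2}=1, q_{-1}=0:
  i=0: a_0=7, p_0 = 7*1 + 0 = 7, q_0 = 7*0 + 1 = 1.
  i=1: a_1=4, p_1 = 4*7 + 1 = 29, q_1 = 4*1 + 0 = 4.
  i=2: a_2=2, p_2 = 2*29 + 7 = 65, q_2 = 2*4 + 1 = 9.
  i=3: a_3=2, p_3 = 2*65 + 29 = 159, q_3 = 2*9 + 4 = 22.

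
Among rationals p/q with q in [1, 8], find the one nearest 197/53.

Expand x = 197/53 as a continued fraction with the Euclidean algorithm:
  197 = 3*53 + 38, so a_0 = 3.
  53 = 1*38 + 15, so a_1 = 1.
  38 = 2*15 + 8, so a_2 = 2.
  15 = 1*8 + 7, so a_3 = 1.
  8 = 1*7 + 1, so a_4 = 1.
  7 = 7*1 + 0, so a_5 = 7.
so x = [3; 1, 2, 1, 1, 7].
Convergents (p_i = a_i*p_{i-1} + p_{i-2}, q_i = a_i*q_{i-1} + q_{i-2} with p_{-2}=0, p_{-1}=1, q_{-2}=1, q_{-1}=0), until the denominator exceeds 8:
  i=0: a_0=3, p_0 = 3*1 + 0 = 3, q_0 = 3*0 + 1 = 1.
  i=1: a_1=1, p_1 = 1*3 + 1 = 4, q_1 = 1*1 + 0 = 1.
  i=2: a_2=2, p_2 = 2*4 + 3 = 11, q_2 = 2*1 + 1 = 3.
  i=3: a_3=1, p_3 = 1*11 + 4 = 15, q_3 = 1*3 + 1 = 4.
  i=4: a_4=1, p_4 = 1*15 + 11 = 26, q_4 = 1*4 + 3 = 7.
  i=5: a_5=7, p_5 = 7*26 + 15 = 197, q_5 = 7*7 + 4 = 53.
q_5 = 53 > 8, so the last convergent with denominator <= 8 is p_4/q_4 = 26/7.
The closest fraction with denominator <= 8 is either p_4/q_4 or the intermediate fraction (k*p_4 + p_3)/(k*q_4 + q_3) with the largest k >= 1 whose denominator stays <= 8; these approach x as k grows, and every other convergent or intermediate fraction in range is farther away.
Largest k: floor((8 - q_3)/q_4) = floor((8 - 4)/7) = 0.
Since k = 0, no intermediate fraction beyond p_4/q_4 has denominator <= 8, so the convergent 26/7 is the closest (its error is |197*7 - 26*53|/(53*7) = 1/371).

26/7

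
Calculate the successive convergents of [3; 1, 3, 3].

Using the convergent recurrence p_i = a_i*p_{i-1} + p_{i-2}, q_i = a_i*q_{i-1} + q_{i-2} with p_{-2}=0, p_{-1}=1, q_{-2}=1, q_{-1}=0:
  i=0: a_0=3, p_0 = 3*1 + 0 = 3, q_0 = 3*0 + 1 = 1.
  i=1: a_1=1, p_1 = 1*3 + 1 = 4, q_1 = 1*1 + 0 = 1.
  i=2: a_2=3, p_2 = 3*4 + 3 = 15, q_2 = 3*1 + 1 = 4.
  i=3: a_3=3, p_3 = 3*15 + 4 = 49, q_3 = 3*4 + 1 = 13.

3/1, 4/1, 15/4, 49/13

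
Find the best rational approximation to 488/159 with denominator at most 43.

Expand x = 488/159 as a continued fraction with the Euclidean algorithm:
  488 = 3*159 + 11, so a_0 = 3.
  159 = 14*11 + 5, so a_1 = 14.
  11 = 2*5 + 1, so a_2 = 2.
  5 = 5*1 + 0, so a_3 = 5.
so x = [3; 14, 2, 5].
Convergents (p_i = a_i*p_{i-1} + p_{i-2}, q_i = a_i*q_{i-1} + q_{i-2} with p_{-2}=0, p_{-1}=1, q_{-2}=1, q_{-1}=0), until the denominator exceeds 43:
  i=0: a_0=3, p_0 = 3*1 + 0 = 3, q_0 = 3*0 + 1 = 1.
  i=1: a_1=14, p_1 = 14*3 + 1 = 43, q_1 = 14*1 + 0 = 14.
  i=2: a_2=2, p_2 = 2*43 + 3 = 89, q_2 = 2*14 + 1 = 29.
  i=3: a_3=5, p_3 = 5*89 + 43 = 488, q_3 = 5*29 + 14 = 159.
q_3 = 159 > 43, so the last convergent with denominator <= 43 is p_2/q_2 = 89/29.
The closest fraction with denominator <= 43 is either p_2/q_2 or the intermediate fraction (k*p_2 + p_1)/(k*q_2 + q_1) with the largest k >= 1 whose denominator stays <= 43; these approach x as k grows, and every other convergent or intermediate fraction in range is farther away.
Largest k: floor((43 - q_1)/q_2) = floor((43 - 14)/29) = 1.
That gives (1*89 + 43)/(1*29 + 14) = 132/43.
Compare the errors: |x - 89/29| = |488*29 - 89*159|/(159*29) = 1/4611, and |x - 132/43| = |488*43 - 132*159|/(159*43) = 4/6837.
Cross-multiplying, 1*6837 = 6837 < 18444 = 4*4611, so 1/4611 is smaller: the convergent 89/29 is closer to x than 132/43.

89/29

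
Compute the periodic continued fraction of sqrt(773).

Write x_i = (sqrt(773) + m_i)/d_i with (m_0, d_0) = (0, 1). a_0 = floor(sqrt(773)) = 27, since 27^2 = 729 <= 773 < 784 = 28^2.
Iterate m_{i+1} = d_i*a_i - m_i, d_{i+1} = (773 - m_{i+1}^2)/d_i, a_{i+1} = floor((a_0 + m_{i+1})/d_{i+1}):
  m_1 = 1*27 - 0 = 27, d_1 = (773 - 27^2)/1 = 44/1 = 44, a_1 = floor((27 + 27)/44) = 1.
  m_2 = 44*1 - 27 = 17, d_2 = (773 - 17^2)/44 = 484/44 = 11, a_2 = floor((27 + 17)/11) = 4.
  m_3 = 11*4 - 17 = 27, d_3 = (773 - 27^2)/11 = 44/11 = 4, a_3 = floor((27 + 27)/4) = 13.
  m_4 = 4*13 - 27 = 25, d_4 = (773 - 25^2)/4 = 148/4 = 37, a_4 = floor((27 + 25)/37) = 1.
  m_5 = 37*1 - 25 = 12, d_5 = (773 - 12^2)/37 = 629/37 = 17, a_5 = floor((27 + 12)/17) = 2.
  m_6 = 17*2 - 12 = 22, d_6 = (773 - 22^2)/17 = 289/17 = 17, a_6 = floor((27 + 22)/17) = 2.
  m_7 = 17*2 - 22 = 12, d_7 = (773 - 12^2)/17 = 629/17 = 37, a_7 = floor((27 + 12)/37) = 1.
  m_8 = 37*1 - 12 = 25, d_8 = (773 - 25^2)/37 = 148/37 = 4, a_8 = floor((27 + 25)/4) = 13.
  m_9 = 4*13 - 25 = 27, d_9 = (773 - 27^2)/4 = 44/4 = 11, a_9 = floor((27 + 27)/11) = 4.
  m_10 = 11*4 - 27 = 17, d_10 = (773 - 17^2)/11 = 484/11 = 44, a_10 = floor((27 + 17)/44) = 1.
  m_11 = 44*1 - 17 = 27, d_11 = (773 - 27^2)/44 = 44/44 = 1, a_11 = floor((27 + 27)/1) = 54.
  m_12 = 1*54 - 27 = 27, d_12 = (773 - 27^2)/1 = 44/1 = 44: (m_12, d_12) = (m_1, d_1) = (27, 44), so from here the quotients repeat a_1, ..., a_11; the period length is 11.
Hence the expansion of sqrt(773) is a_0 = 27 followed by the repeating block 1, 4, 13, 1, 2, 2, 1, 13, 4, 1, 54 (period 11).

[27; (1, 4, 13, 1, 2, 2, 1, 13, 4, 1, 54)]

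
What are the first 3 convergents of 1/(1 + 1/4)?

Using the convergent recurrence p_i = a_i*p_{i-1} + p_{i-2}, q_i = a_i*q_{i-1} + q_{i-2} with p_{-2}=0, p_{-1}=1, q_{-2}=1, q_{-1}=0:
  i=0: a_0=0, p_0 = 0*1 + 0 = 0, q_0 = 0*0 + 1 = 1.
  i=1: a_1=1, p_1 = 1*0 + 1 = 1, q_1 = 1*1 + 0 = 1.
  i=2: a_2=4, p_2 = 4*1 + 0 = 4, q_2 = 4*1 + 1 = 5.

0/1, 1/1, 4/5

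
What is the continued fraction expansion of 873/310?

[2; 1, 4, 2, 3, 1, 1, 3]

Run the Euclidean algorithm on 873 and 310; the successive quotients are the partial quotients a_0, a_1, ... (each step inverts the fractional part left over by the previous one):
  873 = 2*310 + 253, so a_0 = 2.
  310 = 1*253 + 57, so a_1 = 1.
  253 = 4*57 + 25, so a_2 = 4.
  57 = 2*25 + 7, so a_3 = 2.
  25 = 3*7 + 4, so a_4 = 3.
  7 = 1*4 + 3, so a_5 = 1.
  4 = 1*3 + 1, so a_6 = 1.
  3 = 3*1 + 0, so a_7 = 3.
The remainder reaches 0 after 8 divisions, so the expansion has 8 partial quotients, read off in order.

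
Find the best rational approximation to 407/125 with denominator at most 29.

Expand x = 407/125 as a continued fraction with the Euclidean algorithm:
  407 = 3*125 + 32, so a_0 = 3.
  125 = 3*32 + 29, so a_1 = 3.
  32 = 1*29 + 3, so a_2 = 1.
  29 = 9*3 + 2, so a_3 = 9.
  3 = 1*2 + 1, so a_4 = 1.
  2 = 2*1 + 0, so a_5 = 2.
so x = [3; 3, 1, 9, 1, 2].
Convergents (p_i = a_i*p_{i-1} + p_{i-2}, q_i = a_i*q_{i-1} + q_{i-2} with p_{-2}=0, p_{-1}=1, q_{-2}=1, q_{-1}=0), until the denominator exceeds 29:
  i=0: a_0=3, p_0 = 3*1 + 0 = 3, q_0 = 3*0 + 1 = 1.
  i=1: a_1=3, p_1 = 3*3 + 1 = 10, q_1 = 3*1 + 0 = 3.
  i=2: a_2=1, p_2 = 1*10 + 3 = 13, q_2 = 1*3 + 1 = 4.
  i=3: a_3=9, p_3 = 9*13 + 10 = 127, q_3 = 9*4 + 3 = 39.
q_3 = 39 > 29, so the last convergent with denominator <= 29 is p_2/q_2 = 13/4.
The closest fraction with denominator <= 29 is either p_2/q_2 or the intermediate fraction (k*p_2 + p_1)/(k*q_2 + q_1) with the largest k >= 1 whose denominator stays <= 29; these approach x as k grows, and every other convergent or intermediate fraction in range is farther away.
Largest k: floor((29 - q_1)/q_2) = floor((29 - 3)/4) = 6.
That gives (6*13 + 10)/(6*4 + 3) = 88/27.
Compare the errors: |x - 13/4| = |407*4 - 13*125|/(125*4) = 3/500, and |x - 88/27| = |407*27 - 88*125|/(125*27) = 11/3375.
Cross-multiplying, 11*500 = 5500 < 10125 = 3*3375, so 11/3375 is smaller: the intermediate fraction 88/27 is closer to x than 13/4.

88/27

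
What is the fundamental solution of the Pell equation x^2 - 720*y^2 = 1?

(x, y) = (161, 6)

First expand sqrt(720) as a continued fraction. With x_i = (sqrt(720) + m_i)/d_i and (m_0, d_0) = (0, 1): a_0 = floor(sqrt(720)) = 26, since 26^2 = 676 <= 720 < 729 = 27^2.
Iterate m_{i+1} = d_i*a_i - m_i, d_{i+1} = (720 - m_{i+1}^2)/d_i, a_{i+1} = floor((a_0 + m_{i+1})/d_{i+1}):
  m_1 = 1*26 - 0 = 26, d_1 = (720 - 26^2)/1 = 44/1 = 44, a_1 = floor((26 + 26)/44) = 1.
  m_2 = 44*1 - 26 = 18, d_2 = (720 - 18^2)/44 = 396/44 = 9, a_2 = floor((26 + 18)/9) = 4.
  m_3 = 9*4 - 18 = 18, d_3 = (720 - 18^2)/9 = 396/9 = 44, a_3 = floor((26 + 18)/44) = 1.
  m_4 = 44*1 - 18 = 26, d_4 = (720 - 26^2)/44 = 44/44 = 1, a_4 = floor((26 + 26)/1) = 52.
  m_5 = 1*52 - 26 = 26, d_5 = (720 - 26^2)/1 = 44/1 = 44: (m_5, d_5) = (m_1, d_1) = (26, 44), so from here the quotients repeat a_1, ..., a_4; the period length is 4.
So sqrt(720) = [26; (1, 4, 1, 52)] with period length k = 4.
k is even, so the fundamental solution of x^2 - 720y^2 = 1 is (p_{k-1}, q_{k-1}) = (p_3, q_3); compute convergents through index 3.
Convergents (p_i = a_i*p_{i-1} + p_{i-2}, q_i = a_i*q_{i-1} + q_{i-2} with p_{-2}=0, p_{-1}=1, q_{-2}=1, q_{-1}=0):
  i=0: a_0=26, p_0 = 26*1 + 0 = 26, q_0 = 26*0 + 1 = 1.
  i=1: a_1=1, p_1 = 1*26 + 1 = 27, q_1 = 1*1 + 0 = 1.
  i=2: a_2=4, p_2 = 4*27 + 26 = 134, q_2 = 4*1 + 1 = 5.
  i=3: a_3=1, p_3 = 1*134 + 27 = 161, q_3 = 1*5 + 1 = 6.
Check: 161^2 - 720*6^2 = 25921 - 25920 = 1, so (x, y) = (161, 6) solves the equation, and by the theorem it is the least positive solution.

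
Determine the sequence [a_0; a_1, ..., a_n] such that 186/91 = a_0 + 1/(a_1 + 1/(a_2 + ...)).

[2; 22, 1, 3]

Run the Euclidean algorithm on 186 and 91; the successive quotients are the partial quotients a_0, a_1, ... (each step inverts the fractional part left over by the previous one):
  186 = 2*91 + 4, so a_0 = 2.
  91 = 22*4 + 3, so a_1 = 22.
  4 = 1*3 + 1, so a_2 = 1.
  3 = 3*1 + 0, so a_3 = 3.
The remainder reaches 0 after 4 divisions, so the expansion has 4 partial quotients, read off in order.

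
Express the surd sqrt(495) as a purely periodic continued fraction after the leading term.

[22; (4, 44)]

Write x_i = (sqrt(495) + m_i)/d_i with (m_0, d_0) = (0, 1). a_0 = floor(sqrt(495)) = 22, since 22^2 = 484 <= 495 < 529 = 23^2.
Iterate m_{i+1} = d_i*a_i - m_i, d_{i+1} = (495 - m_{i+1}^2)/d_i, a_{i+1} = floor((a_0 + m_{i+1})/d_{i+1}):
  m_1 = 1*22 - 0 = 22, d_1 = (495 - 22^2)/1 = 11/1 = 11, a_1 = floor((22 + 22)/11) = 4.
  m_2 = 11*4 - 22 = 22, d_2 = (495 - 22^2)/11 = 11/11 = 1, a_2 = floor((22 + 22)/1) = 44.
  m_3 = 1*44 - 22 = 22, d_3 = (495 - 22^2)/1 = 11/1 = 11: (m_3, d_3) = (m_1, d_1) = (22, 11), so from here the quotients repeat a_1, a_2; the period length is 2.
Hence the expansion of sqrt(495) is a_0 = 22 followed by the repeating block 4, 44 (period 2).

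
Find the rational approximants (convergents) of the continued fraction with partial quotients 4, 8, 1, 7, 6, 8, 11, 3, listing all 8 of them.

4/1, 33/8, 37/9, 292/71, 1789/435, 14604/3551, 162433/39496, 501903/122039

Using the convergent recurrence p_i = a_i*p_{i-1} + p_{i-2}, q_i = a_i*q_{i-1} + q_{i-2} with p_{-2}=0, p_{-1}=1, q_{-2}=1, q_{-1}=0:
  i=0: a_0=4, p_0 = 4*1 + 0 = 4, q_0 = 4*0 + 1 = 1.
  i=1: a_1=8, p_1 = 8*4 + 1 = 33, q_1 = 8*1 + 0 = 8.
  i=2: a_2=1, p_2 = 1*33 + 4 = 37, q_2 = 1*8 + 1 = 9.
  i=3: a_3=7, p_3 = 7*37 + 33 = 292, q_3 = 7*9 + 8 = 71.
  i=4: a_4=6, p_4 = 6*292 + 37 = 1789, q_4 = 6*71 + 9 = 435.
  i=5: a_5=8, p_5 = 8*1789 + 292 = 14604, q_5 = 8*435 + 71 = 3551.
  i=6: a_6=11, p_6 = 11*14604 + 1789 = 162433, q_6 = 11*3551 + 435 = 39496.
  i=7: a_7=3, p_7 = 3*162433 + 14604 = 501903, q_7 = 3*39496 + 3551 = 122039.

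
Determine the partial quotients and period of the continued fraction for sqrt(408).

Write x_i = (sqrt(408) + m_i)/d_i with (m_0, d_0) = (0, 1). a_0 = floor(sqrt(408)) = 20, since 20^2 = 400 <= 408 < 441 = 21^2.
Iterate m_{i+1} = d_i*a_i - m_i, d_{i+1} = (408 - m_{i+1}^2)/d_i, a_{i+1} = floor((a_0 + m_{i+1})/d_{i+1}):
  m_1 = 1*20 - 0 = 20, d_1 = (408 - 20^2)/1 = 8/1 = 8, a_1 = floor((20 + 20)/8) = 5.
  m_2 = 8*5 - 20 = 20, d_2 = (408 - 20^2)/8 = 8/8 = 1, a_2 = floor((20 + 20)/1) = 40.
  m_3 = 1*40 - 20 = 20, d_3 = (408 - 20^2)/1 = 8/1 = 8: (m_3, d_3) = (m_1, d_1) = (20, 8), so from here the quotients repeat a_1, a_2; the period length is 2.
Hence the expansion of sqrt(408) is a_0 = 20 followed by the repeating block 5, 40 (period 2).

[20; (5, 40)]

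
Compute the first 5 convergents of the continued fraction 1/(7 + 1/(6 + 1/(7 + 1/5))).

0/1, 1/7, 6/43, 43/308, 221/1583

Using the convergent recurrence p_i = a_i*p_{i-1} + p_{i-2}, q_i = a_i*q_{i-1} + q_{i-2} with p_{-2}=0, p_{-1}=1, q_{-2}=1, q_{-1}=0:
  i=0: a_0=0, p_0 = 0*1 + 0 = 0, q_0 = 0*0 + 1 = 1.
  i=1: a_1=7, p_1 = 7*0 + 1 = 1, q_1 = 7*1 + 0 = 7.
  i=2: a_2=6, p_2 = 6*1 + 0 = 6, q_2 = 6*7 + 1 = 43.
  i=3: a_3=7, p_3 = 7*6 + 1 = 43, q_3 = 7*43 + 7 = 308.
  i=4: a_4=5, p_4 = 5*43 + 6 = 221, q_4 = 5*308 + 43 = 1583.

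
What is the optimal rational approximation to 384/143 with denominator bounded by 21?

Expand x = 384/143 as a continued fraction with the Euclidean algorithm:
  384 = 2*143 + 98, so a_0 = 2.
  143 = 1*98 + 45, so a_1 = 1.
  98 = 2*45 + 8, so a_2 = 2.
  45 = 5*8 + 5, so a_3 = 5.
  8 = 1*5 + 3, so a_4 = 1.
  5 = 1*3 + 2, so a_5 = 1.
  3 = 1*2 + 1, so a_6 = 1.
  2 = 2*1 + 0, so a_7 = 2.
so x = [2; 1, 2, 5, 1, 1, 1, 2].
Convergents (p_i = a_i*p_{i-1} + p_{i-2}, q_i = a_i*q_{i-1} + q_{i-2} with p_{-2}=0, p_{-1}=1, q_{-2}=1, q_{-1}=0), until the denominator exceeds 21:
  i=0: a_0=2, p_0 = 2*1 + 0 = 2, q_0 = 2*0 + 1 = 1.
  i=1: a_1=1, p_1 = 1*2 + 1 = 3, q_1 = 1*1 + 0 = 1.
  i=2: a_2=2, p_2 = 2*3 + 2 = 8, q_2 = 2*1 + 1 = 3.
  i=3: a_3=5, p_3 = 5*8 + 3 = 43, q_3 = 5*3 + 1 = 16.
  i=4: a_4=1, p_4 = 1*43 + 8 = 51, q_4 = 1*16 + 3 = 19.
  i=5: a_5=1, p_5 = 1*51 + 43 = 94, q_5 = 1*19 + 16 = 35.
q_5 = 35 > 21, so the last convergent with denominator <= 21 is p_4/q_4 = 51/19.
The closest fraction with denominator <= 21 is either p_4/q_4 or the intermediate fraction (k*p_4 + p_3)/(k*q_4 + q_3) with the largest k >= 1 whose denominator stays <= 21; these approach x as k grows, and every other convergent or intermediate fraction in range is farther away.
Largest k: floor((21 - q_3)/q_4) = floor((21 - 16)/19) = 0.
Since k = 0, no intermediate fraction beyond p_4/q_4 has denominator <= 21, so the convergent 51/19 is the closest (its error is |384*19 - 51*143|/(143*19) = 3/2717).

51/19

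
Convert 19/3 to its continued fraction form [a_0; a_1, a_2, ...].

Run the Euclidean algorithm on 19 and 3; the successive quotients are the partial quotients a_0, a_1, ... (each step inverts the fractional part left over by the previous one):
  19 = 6*3 + 1, so a_0 = 6.
  3 = 3*1 + 0, so a_1 = 3.
The remainder reaches 0 after 2 divisions, so the expansion has 2 partial quotients, read off in order.

[6; 3]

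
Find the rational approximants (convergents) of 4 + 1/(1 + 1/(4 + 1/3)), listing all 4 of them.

Using the convergent recurrence p_i = a_i*p_{i-1} + p_{i-2}, q_i = a_i*q_{i-1} + q_{i-2} with p_{-2}=0, p_{-1}=1, q_{-2}=1, q_{-1}=0:
  i=0: a_0=4, p_0 = 4*1 + 0 = 4, q_0 = 4*0 + 1 = 1.
  i=1: a_1=1, p_1 = 1*4 + 1 = 5, q_1 = 1*1 + 0 = 1.
  i=2: a_2=4, p_2 = 4*5 + 4 = 24, q_2 = 4*1 + 1 = 5.
  i=3: a_3=3, p_3 = 3*24 + 5 = 77, q_3 = 3*5 + 1 = 16.

4/1, 5/1, 24/5, 77/16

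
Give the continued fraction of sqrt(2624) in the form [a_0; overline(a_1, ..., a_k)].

Write x_i = (sqrt(2624) + m_i)/d_i with (m_0, d_0) = (0, 1). a_0 = floor(sqrt(2624)) = 51, since 51^2 = 2601 <= 2624 < 2704 = 52^2.
Iterate m_{i+1} = d_i*a_i - m_i, d_{i+1} = (2624 - m_{i+1}^2)/d_i, a_{i+1} = floor((a_0 + m_{i+1})/d_{i+1}):
  m_1 = 1*51 - 0 = 51, d_1 = (2624 - 51^2)/1 = 23/1 = 23, a_1 = floor((51 + 51)/23) = 4.
  m_2 = 23*4 - 51 = 41, d_2 = (2624 - 41^2)/23 = 943/23 = 41, a_2 = floor((51 + 41)/41) = 2.
  m_3 = 41*2 - 41 = 41, d_3 = (2624 - 41^2)/41 = 943/41 = 23, a_3 = floor((51 + 41)/23) = 4.
  m_4 = 23*4 - 41 = 51, d_4 = (2624 - 51^2)/23 = 23/23 = 1, a_4 = floor((51 + 51)/1) = 102.
  m_5 = 1*102 - 51 = 51, d_5 = (2624 - 51^2)/1 = 23/1 = 23: (m_5, d_5) = (m_1, d_1) = (51, 23), so from here the quotients repeat a_1, ..., a_4; the period length is 4.
Hence the expansion of sqrt(2624) is a_0 = 51 followed by the repeating block 4, 2, 4, 102 (period 4).

[51; overline(4, 2, 4, 102)]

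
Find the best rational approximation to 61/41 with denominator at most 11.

3/2

Expand x = 61/41 as a continued fraction with the Euclidean algorithm:
  61 = 1*41 + 20, so a_0 = 1.
  41 = 2*20 + 1, so a_1 = 2.
  20 = 20*1 + 0, so a_2 = 20.
so x = [1; 2, 20].
Convergents (p_i = a_i*p_{i-1} + p_{i-2}, q_i = a_i*q_{i-1} + q_{i-2} with p_{-2}=0, p_{-1}=1, q_{-2}=1, q_{-1}=0), until the denominator exceeds 11:
  i=0: a_0=1, p_0 = 1*1 + 0 = 1, q_0 = 1*0 + 1 = 1.
  i=1: a_1=2, p_1 = 2*1 + 1 = 3, q_1 = 2*1 + 0 = 2.
  i=2: a_2=20, p_2 = 20*3 + 1 = 61, q_2 = 20*2 + 1 = 41.
q_2 = 41 > 11, so the last convergent with denominator <= 11 is p_1/q_1 = 3/2.
The closest fraction with denominator <= 11 is either p_1/q_1 or the intermediate fraction (k*p_1 + p_0)/(k*q_1 + q_0) with the largest k >= 1 whose denominator stays <= 11; these approach x as k grows, and every other convergent or intermediate fraction in range is farther away.
Largest k: floor((11 - q_0)/q_1) = floor((11 - 1)/2) = 5.
That gives (5*3 + 1)/(5*2 + 1) = 16/11.
Compare the errors: |x - 3/2| = |61*2 - 3*41|/(41*2) = 1/82, and |x - 16/11| = |61*11 - 16*41|/(41*11) = 15/451.
Cross-multiplying, 1*451 = 451 < 1230 = 15*82, so 1/82 is smaller: the convergent 3/2 is closer to x than 16/11.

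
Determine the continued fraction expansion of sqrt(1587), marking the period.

[39; (1, 5, 7, 13, 7, 5, 1, 78)]

Write x_i = (sqrt(1587) + m_i)/d_i with (m_0, d_0) = (0, 1). a_0 = floor(sqrt(1587)) = 39, since 39^2 = 1521 <= 1587 < 1600 = 40^2.
Iterate m_{i+1} = d_i*a_i - m_i, d_{i+1} = (1587 - m_{i+1}^2)/d_i, a_{i+1} = floor((a_0 + m_{i+1})/d_{i+1}):
  m_1 = 1*39 - 0 = 39, d_1 = (1587 - 39^2)/1 = 66/1 = 66, a_1 = floor((39 + 39)/66) = 1.
  m_2 = 66*1 - 39 = 27, d_2 = (1587 - 27^2)/66 = 858/66 = 13, a_2 = floor((39 + 27)/13) = 5.
  m_3 = 13*5 - 27 = 38, d_3 = (1587 - 38^2)/13 = 143/13 = 11, a_3 = floor((39 + 38)/11) = 7.
  m_4 = 11*7 - 38 = 39, d_4 = (1587 - 39^2)/11 = 66/11 = 6, a_4 = floor((39 + 39)/6) = 13.
  m_5 = 6*13 - 39 = 39, d_5 = (1587 - 39^2)/6 = 66/6 = 11, a_5 = floor((39 + 39)/11) = 7.
  m_6 = 11*7 - 39 = 38, d_6 = (1587 - 38^2)/11 = 143/11 = 13, a_6 = floor((39 + 38)/13) = 5.
  m_7 = 13*5 - 38 = 27, d_7 = (1587 - 27^2)/13 = 858/13 = 66, a_7 = floor((39 + 27)/66) = 1.
  m_8 = 66*1 - 27 = 39, d_8 = (1587 - 39^2)/66 = 66/66 = 1, a_8 = floor((39 + 39)/1) = 78.
  m_9 = 1*78 - 39 = 39, d_9 = (1587 - 39^2)/1 = 66/1 = 66: (m_9, d_9) = (m_1, d_1) = (39, 66), so from here the quotients repeat a_1, ..., a_8; the period length is 8.
Hence the expansion of sqrt(1587) is a_0 = 39 followed by the repeating block 1, 5, 7, 13, 7, 5, 1, 78 (period 8).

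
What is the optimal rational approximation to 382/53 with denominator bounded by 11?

Expand x = 382/53 as a continued fraction with the Euclidean algorithm:
  382 = 7*53 + 11, so a_0 = 7.
  53 = 4*11 + 9, so a_1 = 4.
  11 = 1*9 + 2, so a_2 = 1.
  9 = 4*2 + 1, so a_3 = 4.
  2 = 2*1 + 0, so a_4 = 2.
so x = [7; 4, 1, 4, 2].
Convergents (p_i = a_i*p_{i-1} + p_{i-2}, q_i = a_i*q_{i-1} + q_{i-2} with p_{-2}=0, p_{-1}=1, q_{-2}=1, q_{-1}=0), until the denominator exceeds 11:
  i=0: a_0=7, p_0 = 7*1 + 0 = 7, q_0 = 7*0 + 1 = 1.
  i=1: a_1=4, p_1 = 4*7 + 1 = 29, q_1 = 4*1 + 0 = 4.
  i=2: a_2=1, p_2 = 1*29 + 7 = 36, q_2 = 1*4 + 1 = 5.
  i=3: a_3=4, p_3 = 4*36 + 29 = 173, q_3 = 4*5 + 4 = 24.
q_3 = 24 > 11, so the last convergent with denominator <= 11 is p_2/q_2 = 36/5.
The closest fraction with denominator <= 11 is either p_2/q_2 or the intermediate fraction (k*p_2 + p_1)/(k*q_2 + q_1) with the largest k >= 1 whose denominator stays <= 11; these approach x as k grows, and every other convergent or intermediate fraction in range is farther away.
Largest k: floor((11 - q_1)/q_2) = floor((11 - 4)/5) = 1.
That gives (1*36 + 29)/(1*5 + 4) = 65/9.
Compare the errors: |x - 36/5| = |382*5 - 36*53|/(53*5) = 2/265, and |x - 65/9| = |382*9 - 65*53|/(53*9) = 7/477.
Cross-multiplying, 2*477 = 954 < 1855 = 7*265, so 2/265 is smaller: the convergent 36/5 is closer to x than 65/9.

36/5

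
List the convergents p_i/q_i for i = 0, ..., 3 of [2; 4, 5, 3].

2/1, 9/4, 47/21, 150/67

Using the convergent recurrence p_i = a_i*p_{i-1} + p_{i-2}, q_i = a_i*q_{i-1} + q_{i-2} with p_{-2}=0, p_{-1}=1, q_{-2}=1, q_{-1}=0:
  i=0: a_0=2, p_0 = 2*1 + 0 = 2, q_0 = 2*0 + 1 = 1.
  i=1: a_1=4, p_1 = 4*2 + 1 = 9, q_1 = 4*1 + 0 = 4.
  i=2: a_2=5, p_2 = 5*9 + 2 = 47, q_2 = 5*4 + 1 = 21.
  i=3: a_3=3, p_3 = 3*47 + 9 = 150, q_3 = 3*21 + 4 = 67.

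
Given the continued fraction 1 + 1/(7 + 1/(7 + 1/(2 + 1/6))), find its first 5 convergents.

1/1, 8/7, 57/50, 122/107, 789/692

Using the convergent recurrence p_i = a_i*p_{i-1} + p_{i-2}, q_i = a_i*q_{i-1} + q_{i-2} with p_{-2}=0, p_{-1}=1, q_{-2}=1, q_{-1}=0:
  i=0: a_0=1, p_0 = 1*1 + 0 = 1, q_0 = 1*0 + 1 = 1.
  i=1: a_1=7, p_1 = 7*1 + 1 = 8, q_1 = 7*1 + 0 = 7.
  i=2: a_2=7, p_2 = 7*8 + 1 = 57, q_2 = 7*7 + 1 = 50.
  i=3: a_3=2, p_3 = 2*57 + 8 = 122, q_3 = 2*50 + 7 = 107.
  i=4: a_4=6, p_4 = 6*122 + 57 = 789, q_4 = 6*107 + 50 = 692.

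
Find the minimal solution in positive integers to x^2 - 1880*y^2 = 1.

First expand sqrt(1880) as a continued fraction. With x_i = (sqrt(1880) + m_i)/d_i and (m_0, d_0) = (0, 1): a_0 = floor(sqrt(1880)) = 43, since 43^2 = 1849 <= 1880 < 1936 = 44^2.
Iterate m_{i+1} = d_i*a_i - m_i, d_{i+1} = (1880 - m_{i+1}^2)/d_i, a_{i+1} = floor((a_0 + m_{i+1})/d_{i+1}):
  m_1 = 1*43 - 0 = 43, d_1 = (1880 - 43^2)/1 = 31/1 = 31, a_1 = floor((43 + 43)/31) = 2.
  m_2 = 31*2 - 43 = 19, d_2 = (1880 - 19^2)/31 = 1519/31 = 49, a_2 = floor((43 + 19)/49) = 1.
  m_3 = 49*1 - 19 = 30, d_3 = (1880 - 30^2)/49 = 980/49 = 20, a_3 = floor((43 + 30)/20) = 3.
  m_4 = 20*3 - 30 = 30, d_4 = (1880 - 30^2)/20 = 980/20 = 49, a_4 = floor((43 + 30)/49) = 1.
  m_5 = 49*1 - 30 = 19, d_5 = (1880 - 19^2)/49 = 1519/49 = 31, a_5 = floor((43 + 19)/31) = 2.
  m_6 = 31*2 - 19 = 43, d_6 = (1880 - 43^2)/31 = 31/31 = 1, a_6 = floor((43 + 43)/1) = 86.
  m_7 = 1*86 - 43 = 43, d_7 = (1880 - 43^2)/1 = 31/1 = 31: (m_7, d_7) = (m_1, d_1) = (43, 31), so from here the quotients repeat a_1, ..., a_6; the period length is 6.
So sqrt(1880) = [43; (2, 1, 3, 1, 2, 86)] with period length k = 6.
k is even, so the fundamental solution of x^2 - 1880y^2 = 1 is (p_{k-1}, q_{k-1}) = (p_5, q_5); compute convergents through index 5.
Convergents (p_i = a_i*p_{i-1} + p_{i-2}, q_i = a_i*q_{i-1} + q_{i-2} with p_{-2}=0, p_{-1}=1, q_{-2}=1, q_{-1}=0):
  i=0: a_0=43, p_0 = 43*1 + 0 = 43, q_0 = 43*0 + 1 = 1.
  i=1: a_1=2, p_1 = 2*43 + 1 = 87, q_1 = 2*1 + 0 = 2.
  i=2: a_2=1, p_2 = 1*87 + 43 = 130, q_2 = 1*2 + 1 = 3.
  i=3: a_3=3, p_3 = 3*130 + 87 = 477, q_3 = 3*3 + 2 = 11.
  i=4: a_4=1, p_4 = 1*477 + 130 = 607, q_4 = 1*11 + 3 = 14.
  i=5: a_5=2, p_5 = 2*607 + 477 = 1691, q_5 = 2*14 + 11 = 39.
Check: 1691^2 - 1880*39^2 = 2859481 - 2859480 = 1, so (x, y) = (1691, 39) solves the equation, and by the theorem it is the least positive solution.

(x, y) = (1691, 39)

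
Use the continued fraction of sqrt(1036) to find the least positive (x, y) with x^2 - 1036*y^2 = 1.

First expand sqrt(1036) as a continued fraction. With x_i = (sqrt(1036) + m_i)/d_i and (m_0, d_0) = (0, 1): a_0 = floor(sqrt(1036)) = 32, since 32^2 = 1024 <= 1036 < 1089 = 33^2.
Iterate m_{i+1} = d_i*a_i - m_i, d_{i+1} = (1036 - m_{i+1}^2)/d_i, a_{i+1} = floor((a_0 + m_{i+1})/d_{i+1}):
  m_1 = 1*32 - 0 = 32, d_1 = (1036 - 32^2)/1 = 12/1 = 12, a_1 = floor((32 + 32)/12) = 5.
  m_2 = 12*5 - 32 = 28, d_2 = (1036 - 28^2)/12 = 252/12 = 21, a_2 = floor((32 + 28)/21) = 2.
  m_3 = 21*2 - 28 = 14, d_3 = (1036 - 14^2)/21 = 840/21 = 40, a_3 = floor((32 + 14)/40) = 1.
  m_4 = 40*1 - 14 = 26, d_4 = (1036 - 26^2)/40 = 360/40 = 9, a_4 = floor((32 + 26)/9) = 6.
  m_5 = 9*6 - 26 = 28, d_5 = (1036 - 28^2)/9 = 252/9 = 28, a_5 = floor((32 + 28)/28) = 2.
  m_6 = 28*2 - 28 = 28, d_6 = (1036 - 28^2)/28 = 252/28 = 9, a_6 = floor((32 + 28)/9) = 6.
  m_7 = 9*6 - 28 = 26, d_7 = (1036 - 26^2)/9 = 360/9 = 40, a_7 = floor((32 + 26)/40) = 1.
  m_8 = 40*1 - 26 = 14, d_8 = (1036 - 14^2)/40 = 840/40 = 21, a_8 = floor((32 + 14)/21) = 2.
  m_9 = 21*2 - 14 = 28, d_9 = (1036 - 28^2)/21 = 252/21 = 12, a_9 = floor((32 + 28)/12) = 5.
  m_10 = 12*5 - 28 = 32, d_10 = (1036 - 32^2)/12 = 12/12 = 1, a_10 = floor((32 + 32)/1) = 64.
  m_11 = 1*64 - 32 = 32, d_11 = (1036 - 32^2)/1 = 12/1 = 12: (m_11, d_11) = (m_1, d_1) = (32, 12), so from here the quotients repeat a_1, ..., a_10; the period length is 10.
So sqrt(1036) = [32; (5, 2, 1, 6, 2, 6, 1, 2, 5, 64)] with period length k = 10.
k is even, so the fundamental solution of x^2 - 1036y^2 = 1 is (p_{k-1}, q_{k-1}) = (p_9, q_9); compute convergents through index 9.
Convergents (p_i = a_i*p_{i-1} + p_{i-2}, q_i = a_i*q_{i-1} + q_{i-2} with p_{-2}=0, p_{-1}=1, q_{-2}=1, q_{-1}=0):
  i=0: a_0=32, p_0 = 32*1 + 0 = 32, q_0 = 32*0 + 1 = 1.
  i=1: a_1=5, p_1 = 5*32 + 1 = 161, q_1 = 5*1 + 0 = 5.
  i=2: a_2=2, p_2 = 2*161 + 32 = 354, q_2 = 2*5 + 1 = 11.
  i=3: a_3=1, p_3 = 1*354 + 161 = 515, q_3 = 1*11 + 5 = 16.
  i=4: a_4=6, p_4 = 6*515 + 354 = 3444, q_4 = 6*16 + 11 = 107.
  i=5: a_5=2, p_5 = 2*3444 + 515 = 7403, q_5 = 2*107 + 16 = 230.
  i=6: a_6=6, p_6 = 6*7403 + 3444 = 47862, q_6 = 6*230 + 107 = 1487.
  i=7: a_7=1, p_7 = 1*47862 + 7403 = 55265, q_7 = 1*1487 + 230 = 1717.
  i=8: a_8=2, p_8 = 2*55265 + 47862 = 158392, q_8 = 2*1717 + 1487 = 4921.
  i=9: a_9=5, p_9 = 5*158392 + 55265 = 847225, q_9 = 5*4921 + 1717 = 26322.
Check: 847225^2 - 1036*26322^2 = 717790200625 - 717790200624 = 1, so (x, y) = (847225, 26322) solves the equation, and by the theorem it is the least positive solution.

(x, y) = (847225, 26322)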